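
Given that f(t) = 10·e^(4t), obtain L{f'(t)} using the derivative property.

f(0) = 10, F(s) = 10/(s-4). L{f'(t)} = s·F(s) - f(0) = 10s/(s-4) - 10 = (10s - 10(s-4))/(s-4) = 40/(s-4)

Final answer: 40/(s-4)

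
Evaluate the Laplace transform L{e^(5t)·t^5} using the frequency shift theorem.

L{e^(at)·t^n} = n!/(s-a)^(n+1), so L{e^(5t)·t^5} = 120/(s-5)^6

Final answer: 120/(s-5)^6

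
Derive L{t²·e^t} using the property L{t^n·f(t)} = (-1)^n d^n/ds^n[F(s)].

L{e^t} = 1/(s-1). d/ds[1/(s-1)] = -1/(s-1)². d²/ds²[1/(s-1)] = 2/(s-1)³. So L{t²·e^t} = (-1)² · 2/(s-1)³ = 2/(s-1)³

Final answer: 2/(s-1)³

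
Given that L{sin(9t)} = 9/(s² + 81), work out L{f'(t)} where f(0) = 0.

L{f'(t)} = s·F(s) - f(0) = s·9/(s² + 81) - 0 = 9s/(s² + 81)

Final answer: 9s/(s² + 81)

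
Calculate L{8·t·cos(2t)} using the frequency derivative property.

L{cos(2t)} = s/(s² + 4). Derivative: d/ds[s/(s² + 4)] = [(s² + 4) - s·2s]/(s² + 4)² = (4 - s²)/(s² + 4)². So L{t·cos(2t)} = -F'(s) = (s² - 4)/(s² + 4)². Then L{8·t·cos(2t)} = 8·(s² - 4)/(s² + 4)²

Final answer: 8·(s² - 4)/(s² + 4)²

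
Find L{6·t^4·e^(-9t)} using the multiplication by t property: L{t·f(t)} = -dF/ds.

Using L{t^n·e^(at)} = n!/(s-a)^(n+1), L{t^4·e^(-9t)} = 24/(s+9)^5, so L{6·t^4·e^(-9t)} = 6·24/(s+9)^5 = 144/(s+9)^5

Final answer: 144/(s+9)^5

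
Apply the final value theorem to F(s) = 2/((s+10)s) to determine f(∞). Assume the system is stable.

f(∞) = lim_{s→0} sF(s) = lim_{s→0} 2/(s+10) = 1/5

Final answer: 1/5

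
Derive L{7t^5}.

L{t^n} = n!/s^(n+1). So L{7t^5} = 7·5!/s^6 = 840/s^6

Final answer: 840/s^6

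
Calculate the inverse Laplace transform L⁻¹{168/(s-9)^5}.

L⁻¹{n!/(s-a)^(n+1)} = t^n·e^(at) with n=4, a=9. So L⁻¹{24/(s-9)^5} = t^4·e^(9t), and L⁻¹{168/(s-9)^5} = (168/24)·t^4·e^(9t) = 7·t^4·e^(9t)

Final answer: 7·t^4·e^(9t)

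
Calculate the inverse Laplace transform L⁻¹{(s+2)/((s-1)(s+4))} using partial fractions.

Using partial fractions, f(t) = (3e^t + 2e^(-4t))/5

Final answer: (3e^t + 2e^(-4t))/5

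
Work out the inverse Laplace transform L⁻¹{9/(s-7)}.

L⁻¹{1/(s-a)} = e^(at), so L⁻¹{1/(s-7)} = e^(7t), and L⁻¹{9/(s-7)} = 9·e^(7t)

Final answer: 9·e^(7t)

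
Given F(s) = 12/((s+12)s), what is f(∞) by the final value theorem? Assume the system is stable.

f(∞) = lim_{s→0} sF(s) = lim_{s→0} 12/(s+12) = 1

Final answer: 1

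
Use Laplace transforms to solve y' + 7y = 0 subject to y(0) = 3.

L{y'} + 7L{y} = 0. sY - 3 + 7Y = 0. Y(s+7) = 3. Y = 3/(s+7)

Final answer: y(t) = 3e^(-7t)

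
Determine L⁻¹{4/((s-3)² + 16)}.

Form: b/((s-a)² + b²) → e^(at)sin(bt). With a=3, b=4

Final answer: e^(3t)·sin(4t)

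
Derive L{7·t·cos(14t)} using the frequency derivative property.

L{cos(14t)} = s/(s² + 196). Derivative: d/ds[s/(s² + 196)] = [(s² + 196) - s·2s]/(s² + 196)² = (196 - s²)/(s² + 196)². So L{t·cos(14t)} = -F'(s) = (s² - 196)/(s² + 196)². Then L{7·t·cos(14t)} = 7·(s² - 196)/(s² + 196)²

Final answer: 7·(s² - 196)/(s² + 196)²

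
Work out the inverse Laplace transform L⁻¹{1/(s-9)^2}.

L⁻¹{n!/(s-a)^(n+1)} = t^n·e^(at), so L⁻¹{1/(s-9)^2} = t·e^(9t)

Final answer: t·e^(9t)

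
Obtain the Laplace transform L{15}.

L{15} = 15 · L{1} = 15/s

Final answer: 15/s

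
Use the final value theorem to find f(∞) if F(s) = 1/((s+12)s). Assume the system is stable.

f(∞) = lim_{s→0} sF(s) = lim_{s→0} 1/(s+12) = 1/12

Final answer: 1/12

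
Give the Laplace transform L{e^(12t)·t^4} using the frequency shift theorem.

L{e^(at)·t^n} = n!/(s-a)^(n+1), so L{e^(12t)·t^4} = 24/(s-12)^5

Final answer: 24/(s-12)^5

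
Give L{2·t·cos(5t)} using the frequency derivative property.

L{cos(5t)} = s/(s² + 25). Derivative: d/ds[s/(s² + 25)] = [(s² + 25) - s·2s]/(s² + 25)² = (25 - s²)/(s² + 25)². So L{t·cos(5t)} = -F'(s) = (s² - 25)/(s² + 25)². Then L{2·t·cos(5t)} = 2·(s² - 25)/(s² + 25)²

Final answer: 2·(s² - 25)/(s² + 25)²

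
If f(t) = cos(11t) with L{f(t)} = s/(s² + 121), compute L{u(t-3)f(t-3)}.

Time shift theorem: L{u(t-a)f(t-a)} = e^(-as)F(s). Here a=3, F(s) = s/(s² + 121), so L{u(t-3)f(t-3)} = e^(-3s)·s/(s² + 121)

Final answer: e^(-3s)·s/(s² + 121)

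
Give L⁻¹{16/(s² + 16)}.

This is the form c·a/(s² + a²) with a = 4, c = 4. L⁻¹ = 4·sin(4t)

Final answer: 4·sin(4t)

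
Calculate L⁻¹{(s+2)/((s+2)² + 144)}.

Using frequency shift: L⁻¹{(s-a)/((s-a)² + b²)} = e^(at)cos(bt). Here a=-2, b=12

Final answer: e^(-2t)·cos(12t)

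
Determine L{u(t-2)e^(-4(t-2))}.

u(t-a)f(t-a) with f(t)=e^(-4t). L{e^(-4t)} = 1/(s+4). By time shift: e^(-2s)/(s+4)

Final answer: e^(-2s)/(s+4)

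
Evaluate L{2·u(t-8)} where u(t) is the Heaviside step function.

L{u(t-a)} = e^(-as)/s. Here a=8, so L{u(t-8)} = e^(-8s)/s, and L{2·u(t-8)} = 2·e^(-8s)/s

Final answer: 2·e^(-8s)/s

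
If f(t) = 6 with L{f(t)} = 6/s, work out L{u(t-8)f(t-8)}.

Time shift theorem: L{u(t-a)f(t-a)} = e^(-as)F(s). Here a=8, F(s) = 6/s, so L{u(t-8)f(t-8)} = e^(-8s)·6/s

Final answer: e^(-8s)·6/s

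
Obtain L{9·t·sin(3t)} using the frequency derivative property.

L{sin(3t)} = 3/(s² + 9). By L{t·f(t)} = -F'(s): -d/ds[3/(s² + 9)] = -(3)·(-2s)/(s² + 9)² = 6s/(s² + 9)². Then L{9·t·sin(3t)} = 9·6s/(s² + 9)² = 54s/(s² + 9)²

Final answer: 54s/(s² + 9)²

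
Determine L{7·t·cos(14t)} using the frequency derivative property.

L{cos(14t)} = s/(s² + 196). Derivative: d/ds[s/(s² + 196)] = [(s² + 196) - s·2s]/(s² + 196)² = (196 - s²)/(s² + 196)². So L{t·cos(14t)} = -F'(s) = (s² - 196)/(s² + 196)². Then L{7·t·cos(14t)} = 7·(s² - 196)/(s² + 196)²

Final answer: 7·(s² - 196)/(s² + 196)²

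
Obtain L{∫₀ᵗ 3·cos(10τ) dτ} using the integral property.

L{∫₀ᵗ f(τ)dτ} = F(s)/s with F(s) = 3s/(s² + 100), so the result is (3s/(s² + 100))/s = 3/(s² + 100)

Final answer: 3/(s² + 100)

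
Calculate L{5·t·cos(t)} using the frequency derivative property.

L{cos(t)} = s/(s² + 1). Derivative: d/ds[s/(s² + 1)] = [(s² + 1) - s·2s]/(s² + 1)² = (1 - s²)/(s² + 1)². So L{t·cos(t)} = -F'(s) = (s² - 1)/(s² + 1)². Then L{5·t·cos(t)} = 5·(s² - 1)/(s² + 1)²

Final answer: 5·(s² - 1)/(s² + 1)²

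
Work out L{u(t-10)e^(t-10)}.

u(t-a)f(t-a) with f(t)=e^t. L{e^t} = 1/(s-1). By time shift: e^(-10s)/(s-1)

Final answer: e^(-10s)/(s-1)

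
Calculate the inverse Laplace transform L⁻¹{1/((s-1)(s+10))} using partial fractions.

Decompose: A/(s-1) + B/(s+10). A = 1/11, B = -1/11. f(t) = (e^t - e^(-10t))/11

Final answer: (e^t - e^(-10t))/11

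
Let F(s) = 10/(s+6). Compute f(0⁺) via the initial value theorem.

f(0⁺) = lim_{s→∞} s·10/(s+6) = lim_{s→∞} 10s/(s+6) = 10

Final answer: 10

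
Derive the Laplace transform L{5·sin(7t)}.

L{sin(ωt)} = ω/(s² + ω²), so L{sin(7t)} = 7/(s² + 49). Then L{5·sin(7t)} = 5·7/(s² + 49) = 35/(s² + 49)

Final answer: 35/(s² + 49)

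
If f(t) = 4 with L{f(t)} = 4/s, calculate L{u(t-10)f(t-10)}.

Time shift theorem: L{u(t-a)f(t-a)} = e^(-as)F(s). Here a=10, F(s) = 4/s, so L{u(t-10)f(t-10)} = e^(-10s)·4/s

Final answer: e^(-10s)·4/s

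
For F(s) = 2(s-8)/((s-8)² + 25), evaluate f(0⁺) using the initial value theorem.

f(0⁺) = lim_{s→∞} sF(s) = lim_{s→∞} 2s(s-8)/((s-8)² + 25) = 2

Final answer: 2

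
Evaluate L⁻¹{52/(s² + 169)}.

This is the form c·a/(s² + a²) with a = 13, c = 4. L⁻¹ = 4·sin(13t)

Final answer: 4·sin(13t)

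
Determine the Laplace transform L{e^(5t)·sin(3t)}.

L{e^(at)·sin(ωt)} = ω/((s-a)² + ω²), so L{e^(5t)·sin(3t)} = 3/((s-5)² + 9)

Final answer: 3/((s-5)² + 9)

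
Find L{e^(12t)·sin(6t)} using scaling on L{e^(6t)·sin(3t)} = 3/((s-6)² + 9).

Scaling with a=2: L{e^(12t)·sin(6t)} = (1/2) · 3/((s/2-6)² + 9). Simplifying: 6/((s-12)² + 36)

Final answer: 6/((s-12)² + 36)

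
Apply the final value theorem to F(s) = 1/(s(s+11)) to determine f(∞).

f(∞) = lim_{s→0} s·1/(s(s+11)) = lim_{s→0} 1/(s+11) = 1/11 = 1/11

Final answer: 1/11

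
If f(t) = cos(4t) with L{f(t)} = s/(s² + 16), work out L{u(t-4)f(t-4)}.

Time shift theorem: L{u(t-a)f(t-a)} = e^(-as)F(s). Here a=4, F(s) = s/(s² + 16), so L{u(t-4)f(t-4)} = e^(-4s)·s/(s² + 16)

Final answer: e^(-4s)·s/(s² + 16)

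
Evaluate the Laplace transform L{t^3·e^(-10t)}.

L{t^n·e^(at)} = n!/(s-a)^(n+1), so L{t^3·e^(-10t)} = 6/(s+10)^4

Final answer: 6/(s+10)^4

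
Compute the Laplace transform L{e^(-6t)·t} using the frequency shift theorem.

L{e^(at)·t^n} = n!/(s-a)^(n+1), so L{e^(-6t)·t} = 1/(s+6)^2

Final answer: 1/(s+6)^2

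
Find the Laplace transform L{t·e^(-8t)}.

L{t^n·e^(at)} = n!/(s-a)^(n+1), so L{t·e^(-8t)} = 1/(s+8)^2

Final answer: 1/(s+8)^2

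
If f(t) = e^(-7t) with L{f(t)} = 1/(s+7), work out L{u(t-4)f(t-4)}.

Time shift theorem: L{u(t-a)f(t-a)} = e^(-as)F(s). Here a=4, F(s) = 1/(s+7), so L{u(t-4)f(t-4)} = e^(-4s)·1/(s+7)

Final answer: e^(-4s)·1/(s+7)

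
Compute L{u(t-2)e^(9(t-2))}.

u(t-a)f(t-a) with f(t)=e^(9t). L{e^(9t)} = 1/(s-9). By time shift: e^(-2s)/(s-9)

Final answer: e^(-2s)/(s-9)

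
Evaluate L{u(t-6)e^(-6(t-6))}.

u(t-a)f(t-a) with f(t)=e^(-6t). L{e^(-6t)} = 1/(s+6). By time shift: e^(-6s)/(s+6)

Final answer: e^(-6s)/(s+6)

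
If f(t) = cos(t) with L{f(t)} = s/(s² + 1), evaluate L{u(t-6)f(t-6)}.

Time shift theorem: L{u(t-a)f(t-a)} = e^(-as)F(s). Here a=6, F(s) = s/(s² + 1), so L{u(t-6)f(t-6)} = e^(-6s)·s/(s² + 1)

Final answer: e^(-6s)·s/(s² + 1)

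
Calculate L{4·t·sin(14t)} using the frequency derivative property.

L{sin(14t)} = 14/(s² + 196). By L{t·f(t)} = -F'(s): -d/ds[14/(s² + 196)] = -(14)·(-2s)/(s² + 196)² = 28s/(s² + 196)². Then L{4·t·sin(14t)} = 4·28s/(s² + 196)² = 112s/(s² + 196)²

Final answer: 112s/(s² + 196)²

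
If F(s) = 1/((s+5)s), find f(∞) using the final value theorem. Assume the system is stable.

f(∞) = lim_{s→0} sF(s) = lim_{s→0} 1/(s+5) = 1/5

Final answer: 1/5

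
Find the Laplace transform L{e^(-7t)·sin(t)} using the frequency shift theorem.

Frequency shift: L{e^(at)f(t)} = F(s-a). L{e^(-7t)·sin(t)} = 1/((s+7)² + 1)

Final answer: 1/((s+7)² + 1)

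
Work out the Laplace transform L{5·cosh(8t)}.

L{cosh(ωt)} = s/(s² - ω²), so L{cosh(8t)} = s/(s² - 64). Then L{5·cosh(8t)} = 5·s/(s² - 64) = 5s/(s² - 64)

Final answer: 5s/(s² - 64)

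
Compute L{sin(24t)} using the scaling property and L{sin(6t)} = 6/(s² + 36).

Using L{f(at)} = (1/a)F(s/a) with a=4: L{sin(24t)} = (1/4) · 6/((s/4)² + 36) = (1/4) · 6·16/(s² + 576) = 24/(s² + 576)

Final answer: 24/(s² + 576)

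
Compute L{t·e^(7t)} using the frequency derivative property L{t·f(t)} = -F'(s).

L{e^(7t)} = 1/(s-7). By frequency derivative: L{t·e^(7t)} = -d/ds[1/(s-7)] = -(-1)/(s-7)² = 1/(s-7)²

Final answer: 1/(s-7)²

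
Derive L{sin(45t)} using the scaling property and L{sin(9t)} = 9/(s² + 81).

Using L{f(at)} = (1/a)F(s/a) with a=5: L{sin(45t)} = (1/5) · 9/((s/5)² + 81) = (1/5) · 9·25/(s² + 2025) = 45/(s² + 2025)

Final answer: 45/(s² + 2025)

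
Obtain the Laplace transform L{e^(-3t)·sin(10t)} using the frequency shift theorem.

Frequency shift: L{e^(at)f(t)} = F(s-a). L{e^(-3t)·sin(10t)} = 10/((s+3)² + 100)

Final answer: 10/((s+3)² + 100)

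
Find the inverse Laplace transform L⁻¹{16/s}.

L⁻¹{c/s} = c, so L⁻¹{16/s} = 16

Final answer: 16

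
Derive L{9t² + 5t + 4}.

L{9t² + 5t + 4} = 9·2/s³ + 5/s² + 4/s = 18/s³ + 5/s² + 4/s

Final answer: 18/s³ + 5/s² + 4/s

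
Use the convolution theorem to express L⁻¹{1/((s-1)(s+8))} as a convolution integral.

1/((s-1)(s+8)) = (1/(s-1))·(1/(s+8)) = L{e^t}·L{e^(-8t)}. So f(t) = e^t*e^(-8t) = ∫₀ᵗ e^(τ)·e^(-8(t-τ)) dτ

Final answer: ∫₀ᵗ e^(τ)·e^(-8(t-τ)) dτ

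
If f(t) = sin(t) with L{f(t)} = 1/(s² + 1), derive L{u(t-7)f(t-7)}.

Time shift theorem: L{u(t-a)f(t-a)} = e^(-as)F(s). Here a=7, F(s) = 1/(s² + 1), so L{u(t-7)f(t-7)} = e^(-7s)·1/(s² + 1)

Final answer: e^(-7s)·1/(s² + 1)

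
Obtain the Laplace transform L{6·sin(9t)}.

L{sin(ωt)} = ω/(s² + ω²), so L{sin(9t)} = 9/(s² + 81). Then L{6·sin(9t)} = 6·9/(s² + 81) = 54/(s² + 81)

Final answer: 54/(s² + 81)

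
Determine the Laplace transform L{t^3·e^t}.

L{t^n·e^(at)} = n!/(s-a)^(n+1), so L{t^3·e^t} = 6/(s-1)^4

Final answer: 6/(s-1)^4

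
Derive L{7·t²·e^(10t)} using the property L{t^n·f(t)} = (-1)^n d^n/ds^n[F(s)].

L{e^(10t)} = 1/(s-10). d/ds[1/(s-10)] = -1/(s-10)². d²/ds²[1/(s-10)] = 2/(s-10)³. So L{t²·e^(10t)} = (-1)² · 2/(s-10)³ = 2/(s-10)³. Then L{7·t²·e^(10t)} = 7·2/(s-10)³ = 14/(s-10)³

Final answer: 14/(s-10)³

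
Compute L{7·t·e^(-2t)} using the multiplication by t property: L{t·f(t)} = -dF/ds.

Using L{t^n·e^(at)} = n!/(s-a)^(n+1), L{t·e^(-2t)} = 1/(s+2)^2, so L{7·t·e^(-2t)} = 7·1/(s+2)^2 = 7/(s+2)^2

Final answer: 7/(s+2)^2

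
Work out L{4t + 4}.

L{4t + 4} = 4·L{t} + 4·L{1} = 4/s² + 4/s

Final answer: 4/s² + 4/s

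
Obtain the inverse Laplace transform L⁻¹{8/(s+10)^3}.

L⁻¹{n!/(s-a)^(n+1)} = t^n·e^(at) with n=2, a=-10. So L⁻¹{2/(s+10)^3} = t^2·e^(-10t), and L⁻¹{8/(s+10)^3} = (8/2)·t^2·e^(-10t) = 4·t^2·e^(-10t)

Final answer: 4·t^2·e^(-10t)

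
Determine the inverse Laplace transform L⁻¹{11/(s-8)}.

L⁻¹{1/(s-a)} = e^(at), so L⁻¹{1/(s-8)} = e^(8t), and L⁻¹{11/(s-8)} = 11·e^(8t)

Final answer: 11·e^(8t)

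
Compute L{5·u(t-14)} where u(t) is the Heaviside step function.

L{u(t-a)} = e^(-as)/s. Here a=14, so L{u(t-14)} = e^(-14s)/s, and L{5·u(t-14)} = 5·e^(-14s)/s

Final answer: 5·e^(-14s)/s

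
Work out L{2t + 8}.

L{2t + 8} = 2·L{t} + 8·L{1} = 2/s² + 8/s

Final answer: 2/s² + 8/s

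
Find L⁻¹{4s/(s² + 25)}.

This is the form c·s/(s² + a²) with a = 5, c = 4. L⁻¹ = 4·cos(5t)

Final answer: 4·cos(5t)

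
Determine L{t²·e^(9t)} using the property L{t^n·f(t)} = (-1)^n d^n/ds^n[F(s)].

L{e^(9t)} = 1/(s-9). d/ds[1/(s-9)] = -1/(s-9)². d²/ds²[1/(s-9)] = 2/(s-9)³. So L{t²·e^(9t)} = (-1)² · 2/(s-9)³ = 2/(s-9)³

Final answer: 2/(s-9)³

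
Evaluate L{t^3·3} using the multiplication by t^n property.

L{3} = 3/s. d^1/ds^1[1/s] = -1/s². d^2/ds^2[1/s] = 2/s^3. d^3/ds^3[1/s] = -6/s^4. So L{t^3} = (-1)^{3}·-6/s^4 = 6/s^4. Then L{t^3·3} = 3·6/s^4 = 18/s^4

Final answer: 18/s^4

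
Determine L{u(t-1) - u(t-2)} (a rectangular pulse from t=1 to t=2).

L{u(t-a)} = e^(-as)/s. L{u(t-1) - u(t-2)} = (e^(-s) - e^(-2s))/s

Final answer: (e^(-s) - e^(-2s))/s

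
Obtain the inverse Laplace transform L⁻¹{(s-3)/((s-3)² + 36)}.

Using frequency shift, L⁻¹{(s-3)/((s-3)² + 36)} = e^(3t)·cos(6t)

Final answer: e^(3t)·cos(6t)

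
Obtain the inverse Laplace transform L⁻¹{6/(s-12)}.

L⁻¹{1/(s-a)} = e^(at), so L⁻¹{1/(s-12)} = e^(12t), and L⁻¹{6/(s-12)} = 6·e^(12t)

Final answer: 6·e^(12t)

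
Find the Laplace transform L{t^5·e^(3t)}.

L{t^n·e^(at)} = n!/(s-a)^(n+1), so L{t^5·e^(3t)} = 120/(s-3)^6

Final answer: 120/(s-3)^6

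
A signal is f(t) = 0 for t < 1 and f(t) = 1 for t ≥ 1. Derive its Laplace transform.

f(t) = u(t-1). L{u(t-1)} = e^(-s)/s, so L{f(t)} = e^(-s)/s

Final answer: e^(-s)/s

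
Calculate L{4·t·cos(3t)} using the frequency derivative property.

L{cos(3t)} = s/(s² + 9). Derivative: d/ds[s/(s² + 9)] = [(s² + 9) - s·2s]/(s² + 9)² = (9 - s²)/(s² + 9)². So L{t·cos(3t)} = -F'(s) = (s² - 9)/(s² + 9)². Then L{4·t·cos(3t)} = 4·(s² - 9)/(s² + 9)²

Final answer: 4·(s² - 9)/(s² + 9)²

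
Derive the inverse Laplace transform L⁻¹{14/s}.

L⁻¹{c/s} = c, so L⁻¹{14/s} = 14

Final answer: 14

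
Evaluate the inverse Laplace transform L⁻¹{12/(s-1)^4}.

L⁻¹{n!/(s-a)^(n+1)} = t^n·e^(at) with n=3, a=1. So L⁻¹{6/(s-1)^4} = t^3·e^t, and L⁻¹{12/(s-1)^4} = (12/6)·t^3·e^t = 2·t^3·e^t

Final answer: 2·t^3·e^t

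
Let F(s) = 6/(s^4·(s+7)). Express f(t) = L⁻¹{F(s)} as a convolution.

6/(s^4·(s+7)) = (6/s^4)·(1/(s+7)) = L{t^3}·L{e^(-7t)}. So f(t) = t^3*e^(-7t) = ∫₀ᵗ τ^3·e^(-7(t-τ)) dτ

Final answer: ∫₀ᵗ τ^3·e^(-7(t-τ)) dτ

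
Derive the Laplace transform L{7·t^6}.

L{t^n} = n!/s^(n+1), so L{t^6} = 720/s^7. Then L{7·t^6} = 7·720/s^7 = 5040/s^7

Final answer: 5040/s^7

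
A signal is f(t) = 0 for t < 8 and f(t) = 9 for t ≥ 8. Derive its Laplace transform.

f(t) = 9·u(t-8). L{u(t-8)} = e^(-8s)/s, so L{f(t)} = 9·e^(-8s)/s

Final answer: 9·e^(-8s)/s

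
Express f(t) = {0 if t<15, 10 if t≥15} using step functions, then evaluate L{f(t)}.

f(t) = 10·u(t-15). L{u(t-15)} = e^(-15s)/s, so L{f(t)} = 10·e^(-15s)/s

Final answer: 10·e^(-15s)/s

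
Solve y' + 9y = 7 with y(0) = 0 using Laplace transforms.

sY + 9Y = 7/s. Y = 7/(s(s+9)). Partial fractions: Y = 7/9/s - 7/9/(s+9)

Final answer: y(t) = 7/9(1 - e^(-9t))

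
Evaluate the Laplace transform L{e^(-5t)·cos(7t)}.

L{e^(at)·cos(ωt)} = (s-a)/((s-a)² + ω²), so L{e^(-5t)·cos(7t)} = (s+5)/((s+5)² + 49)

Final answer: (s+5)/((s+5)² + 49)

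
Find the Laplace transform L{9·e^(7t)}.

L{e^(at)} = 1/(s-a), so L{e^(7t)} = 1/(s-7). Then L{9·e^(7t)} = 9/(s-7)

Final answer: 9/(s-7)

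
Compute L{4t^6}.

L{t^n} = n!/s^(n+1). So L{4t^6} = 4·6!/s^7 = 2880/s^7

Final answer: 2880/s^7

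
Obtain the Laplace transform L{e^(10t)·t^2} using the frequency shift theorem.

L{e^(at)·t^n} = n!/(s-a)^(n+1), so L{e^(10t)·t^2} = 2/(s-10)^3

Final answer: 2/(s-10)^3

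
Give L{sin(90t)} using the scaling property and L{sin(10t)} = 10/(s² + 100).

Using L{f(at)} = (1/a)F(s/a) with a=9: L{sin(90t)} = (1/9) · 10/((s/9)² + 100) = (1/9) · 10·81/(s² + 8100) = 90/(s² + 8100)

Final answer: 90/(s² + 8100)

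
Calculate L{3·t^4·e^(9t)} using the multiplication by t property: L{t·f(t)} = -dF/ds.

Using L{t^n·e^(at)} = n!/(s-a)^(n+1), L{t^4·e^(9t)} = 24/(s-9)^5, so L{3·t^4·e^(9t)} = 3·24/(s-9)^5 = 72/(s-9)^5

Final answer: 72/(s-9)^5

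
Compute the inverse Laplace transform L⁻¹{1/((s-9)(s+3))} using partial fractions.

Decompose: A/(s-9) + B/(s+3). A = 1/12, B = -1/12. f(t) = (e^(9t) - e^(-3t))/12

Final answer: (e^(9t) - e^(-3t))/12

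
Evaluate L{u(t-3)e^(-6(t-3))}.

u(t-a)f(t-a) with f(t)=e^(-6t). L{e^(-6t)} = 1/(s+6). By time shift: e^(-3s)/(s+6)

Final answer: e^(-3s)/(s+6)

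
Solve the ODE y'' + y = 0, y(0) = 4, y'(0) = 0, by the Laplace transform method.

L{y''} + 1L{y} = 0. s²Y - 4s - 0 + Y = 0. Y(s² + 1) = 4s. Y = (4s)/(s² + 1). Inverting: y(t) = 4cos(t)

Final answer: y(t) = 4cos(t)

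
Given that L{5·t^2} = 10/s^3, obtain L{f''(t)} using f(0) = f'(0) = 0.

L{f''(t)} = s²F(s) - sf(0) - f'(0) = s²·10/s^3 - 0 - 0 = 10/s

Final answer: 10/s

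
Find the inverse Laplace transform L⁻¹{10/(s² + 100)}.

L⁻¹{10/(s² + 100)} = sin(10t)

Final answer: sin(10t)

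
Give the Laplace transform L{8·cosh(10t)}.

L{cosh(ωt)} = s/(s² - ω²), so L{cosh(10t)} = s/(s² - 100). Then L{8·cosh(10t)} = 8·s/(s² - 100) = 8s/(s² - 100)

Final answer: 8s/(s² - 100)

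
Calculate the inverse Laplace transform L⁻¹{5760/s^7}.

L⁻¹{n!/s^(n+1)} = t^n with n=6. So L⁻¹{720/s^7} = t^6, and L⁻¹{5760/s^7} = (5760/720)·t^6 = 8·t^6

Final answer: 8·t^6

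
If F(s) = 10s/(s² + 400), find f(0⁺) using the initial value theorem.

f(0⁺) = lim_{s→∞} s·10s/(s² + 400) = lim_{s→∞} 10s²/(s² + 400) = 10

Final answer: 10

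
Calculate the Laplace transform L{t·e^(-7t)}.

L{t^n·e^(at)} = n!/(s-a)^(n+1), so L{t·e^(-7t)} = 1/(s+7)^2

Final answer: 1/(s+7)^2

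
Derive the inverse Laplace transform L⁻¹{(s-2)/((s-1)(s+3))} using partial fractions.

Using partial fractions, f(t) = (-e^t + 5e^(-3t))/4

Final answer: (-e^t + 5e^(-3t))/4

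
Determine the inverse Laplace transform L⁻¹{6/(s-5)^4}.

L⁻¹{n!/(s-a)^(n+1)} = t^n·e^(at) with n=3, a=5. So L⁻¹{6/(s-5)^4} = t^3·e^(5t)

Final answer: t^3·e^(5t)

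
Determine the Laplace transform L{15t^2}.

L{15t^2} = 15 · L{t^2} = 15 · 2/s^3 = 30/s^3

Final answer: 30/s^3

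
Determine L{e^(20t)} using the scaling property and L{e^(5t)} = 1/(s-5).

Using L{f(at)} = (1/a)F(s/a) with a=4 and f(t) = e^(5t): L{e^(20t)} = (1/4) · 1/((s/4)-5) = (1/4) · 4/(s-20) = 1/(s-20)

Final answer: 1/(s-20)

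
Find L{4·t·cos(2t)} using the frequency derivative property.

L{cos(2t)} = s/(s² + 4). Derivative: d/ds[s/(s² + 4)] = [(s² + 4) - s·2s]/(s² + 4)² = (4 - s²)/(s² + 4)². So L{t·cos(2t)} = -F'(s) = (s² - 4)/(s² + 4)². Then L{4·t·cos(2t)} = 4·(s² - 4)/(s² + 4)²

Final answer: 4·(s² - 4)/(s² + 4)²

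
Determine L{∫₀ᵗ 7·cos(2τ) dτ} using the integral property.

L{∫₀ᵗ f(τ)dτ} = F(s)/s with F(s) = 7s/(s² + 4), so the result is (7s/(s² + 4))/s = 7/(s² + 4)

Final answer: 7/(s² + 4)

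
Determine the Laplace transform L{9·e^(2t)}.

L{e^(at)} = 1/(s-a), so L{e^(2t)} = 1/(s-2). Then L{9·e^(2t)} = 9/(s-2)

Final answer: 9/(s-2)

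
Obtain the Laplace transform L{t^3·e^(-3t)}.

L{t^n·e^(at)} = n!/(s-a)^(n+1), so L{t^3·e^(-3t)} = 6/(s+3)^4

Final answer: 6/(s+3)^4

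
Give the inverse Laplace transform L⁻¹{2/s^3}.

L⁻¹{n!/s^(n+1)} = t^n with n=2. So L⁻¹{2/s^3} = t^2

Final answer: t^2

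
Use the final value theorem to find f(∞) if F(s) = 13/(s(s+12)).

f(∞) = lim_{s→0} s·13/(s(s+12)) = lim_{s→0} 13/(s+12) = 13/12 = 13/12

Final answer: 13/12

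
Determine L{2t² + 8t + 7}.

L{2t² + 8t + 7} = 2·2/s³ + 8/s² + 7/s = 4/s³ + 8/s² + 7/s

Final answer: 4/s³ + 8/s² + 7/s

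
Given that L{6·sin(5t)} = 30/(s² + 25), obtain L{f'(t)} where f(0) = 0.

L{f'(t)} = s·F(s) - f(0) = s·30/(s² + 25) - 0 = 30s/(s² + 25)

Final answer: 30s/(s² + 25)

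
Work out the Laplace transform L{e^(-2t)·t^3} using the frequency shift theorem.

L{e^(at)·t^n} = n!/(s-a)^(n+1), so L{e^(-2t)·t^3} = 6/(s+2)^4

Final answer: 6/(s+2)^4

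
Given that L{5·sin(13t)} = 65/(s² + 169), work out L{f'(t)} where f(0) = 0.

L{f'(t)} = s·F(s) - f(0) = s·65/(s² + 169) - 0 = 65s/(s² + 169)

Final answer: 65s/(s² + 169)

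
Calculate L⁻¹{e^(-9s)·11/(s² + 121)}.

L⁻¹{11/(s² + 121)} = sin(11t). By the time shift theorem, L⁻¹{e^(-as)F(s)} = u(t-a)f(t-a) with a=9, so L⁻¹{e^(-9s)·11/(s² + 121)} = u(t-9)·sin(11(t-9))

Final answer: u(t-9)·sin(11(t-9))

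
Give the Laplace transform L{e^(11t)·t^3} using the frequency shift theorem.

L{e^(at)·t^n} = n!/(s-a)^(n+1), so L{e^(11t)·t^3} = 6/(s-11)^4

Final answer: 6/(s-11)^4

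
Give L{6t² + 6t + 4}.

L{6t² + 6t + 4} = 6·2/s³ + 6/s² + 4/s = 12/s³ + 6/s² + 4/s

Final answer: 12/s³ + 6/s² + 4/s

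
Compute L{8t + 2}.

L{8t + 2} = 8·L{t} + 2·L{1} = 8/s² + 2/s

Final answer: 8/s² + 2/s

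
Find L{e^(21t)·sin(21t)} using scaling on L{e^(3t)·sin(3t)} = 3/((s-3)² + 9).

Scaling with a=7: L{e^(21t)·sin(21t)} = (1/7) · 3/((s/7-3)² + 9). Simplifying: 21/((s-21)² + 441)

Final answer: 21/((s-21)² + 441)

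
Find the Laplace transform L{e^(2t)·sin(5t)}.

L{e^(at)·sin(ωt)} = ω/((s-a)² + ω²), so L{e^(2t)·sin(5t)} = 5/((s-2)² + 25)

Final answer: 5/((s-2)² + 25)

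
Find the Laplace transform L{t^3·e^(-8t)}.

L{t^n·e^(at)} = n!/(s-a)^(n+1), so L{t^3·e^(-8t)} = 6/(s+8)^4

Final answer: 6/(s+8)^4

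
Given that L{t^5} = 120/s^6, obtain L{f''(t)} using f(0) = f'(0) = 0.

L{f''(t)} = s²F(s) - sf(0) - f'(0) = s²·120/s^6 - 0 - 0 = 120/s^4

Final answer: 120/s^4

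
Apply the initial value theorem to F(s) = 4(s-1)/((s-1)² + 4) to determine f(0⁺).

f(0⁺) = lim_{s→∞} sF(s) = lim_{s→∞} 4s(s-1)/((s-1)² + 4) = 4

Final answer: 4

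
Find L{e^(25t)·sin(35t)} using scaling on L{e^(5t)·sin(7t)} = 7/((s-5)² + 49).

Scaling with a=5: L{e^(25t)·sin(35t)} = (1/5) · 7/((s/5-5)² + 49). Simplifying: 35/((s-25)² + 1225)

Final answer: 35/((s-25)² + 1225)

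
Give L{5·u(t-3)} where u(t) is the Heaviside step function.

L{u(t-a)} = e^(-as)/s. Here a=3, so L{u(t-3)} = e^(-3s)/s, and L{5·u(t-3)} = 5·e^(-3s)/s

Final answer: 5·e^(-3s)/s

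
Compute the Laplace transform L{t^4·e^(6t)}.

L{t^n·e^(at)} = n!/(s-a)^(n+1), so L{t^4·e^(6t)} = 24/(s-6)^5

Final answer: 24/(s-6)^5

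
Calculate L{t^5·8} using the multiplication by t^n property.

L{8} = 8/s. d^1/ds^1[1/s] = -1/s². d^2/ds^2[1/s] = 2/s^3. d^3/ds^3[1/s] = -6/s^4. d^4/ds^4[1/s] = 24/s^5. d^5/ds^5[1/s] = -120/s^6. So L{t^5} = (-1)^{5}·-120/s^6 = 120/s^6. Then L{t^5·8} = 8·120/s^6 = 960/s^6

Final answer: 960/s^6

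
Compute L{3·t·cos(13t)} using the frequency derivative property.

L{cos(13t)} = s/(s² + 169). Derivative: d/ds[s/(s² + 169)] = [(s² + 169) - s·2s]/(s² + 169)² = (169 - s²)/(s² + 169)². So L{t·cos(13t)} = -F'(s) = (s² - 169)/(s² + 169)². Then L{3·t·cos(13t)} = 3·(s² - 169)/(s² + 169)²

Final answer: 3·(s² - 169)/(s² + 169)²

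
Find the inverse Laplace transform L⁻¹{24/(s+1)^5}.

L⁻¹{n!/(s-a)^(n+1)} = t^n·e^(at), so L⁻¹{24/(s+1)^5} = t^4·e^(-t)

Final answer: t^4·e^(-t)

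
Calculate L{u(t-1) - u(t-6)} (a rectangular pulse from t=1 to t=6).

L{u(t-a)} = e^(-as)/s. L{u(t-1) - u(t-6)} = (e^(-s) - e^(-6s))/s

Final answer: (e^(-s) - e^(-6s))/s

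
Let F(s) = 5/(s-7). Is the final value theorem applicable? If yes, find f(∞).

sF(s) = 5s/(s-7) has a pole at s = 7 in the right half-plane. Theorem does NOT apply (unstable system; f(t) = 5·e^(7t) grows without bound).

Final answer: Not applicable (unstable)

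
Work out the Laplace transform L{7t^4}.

L{7t^4} = 7 · L{t^4} = 7 · 24/s^5 = 168/s^5

Final answer: 168/s^5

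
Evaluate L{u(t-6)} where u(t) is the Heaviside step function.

L{u(t-a)} = e^(-as)/s. Here a=6, so L{u(t-6)} = e^(-6s)/s

Final answer: e^(-6s)/s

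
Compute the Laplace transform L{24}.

L{24} = 24 · L{1} = 24/s

Final answer: 24/s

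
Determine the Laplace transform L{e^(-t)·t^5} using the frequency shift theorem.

L{e^(at)·t^n} = n!/(s-a)^(n+1), so L{e^(-t)·t^5} = 120/(s+1)^6

Final answer: 120/(s+1)^6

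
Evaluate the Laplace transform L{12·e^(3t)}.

L{e^(at)} = 1/(s-a), so L{e^(3t)} = 1/(s-3). Then L{12·e^(3t)} = 12/(s-3)

Final answer: 12/(s-3)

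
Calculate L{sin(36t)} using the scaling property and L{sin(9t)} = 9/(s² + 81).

Using L{f(at)} = (1/a)F(s/a) with a=4: L{sin(36t)} = (1/4) · 9/((s/4)² + 81) = (1/4) · 9·16/(s² + 1296) = 36/(s² + 1296)

Final answer: 36/(s² + 1296)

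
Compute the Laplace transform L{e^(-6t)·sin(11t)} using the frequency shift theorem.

Frequency shift: L{e^(at)f(t)} = F(s-a). L{e^(-6t)·sin(11t)} = 11/((s+6)² + 121)

Final answer: 11/((s+6)² + 121)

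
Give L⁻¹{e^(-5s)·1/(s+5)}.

L⁻¹{1/(s+5)} = e^(-5t). By the time shift theorem, L⁻¹{e^(-as)F(s)} = u(t-a)f(t-a) with a=5, so L⁻¹{e^(-5s)·1/(s+5)} = u(t-5)·e^(-5(t-5))

Final answer: u(t-5)·e^(-5(t-5))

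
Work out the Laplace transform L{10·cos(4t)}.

L{cos(ωt)} = s/(s² + ω²), so L{cos(4t)} = s/(s² + 16). Then L{10·cos(4t)} = 10·s/(s² + 16) = 10s/(s² + 16)

Final answer: 10s/(s² + 16)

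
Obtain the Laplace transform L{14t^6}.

L{14t^6} = 14 · L{t^6} = 14 · 720/s^7 = 10080/s^7

Final answer: 10080/s^7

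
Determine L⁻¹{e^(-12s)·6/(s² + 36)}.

L⁻¹{6/(s² + 36)} = sin(6t). By the time shift theorem, L⁻¹{e^(-as)F(s)} = u(t-a)f(t-a) with a=12, so L⁻¹{e^(-12s)·6/(s² + 36)} = u(t-12)·sin(6(t-12))

Final answer: u(t-12)·sin(6(t-12))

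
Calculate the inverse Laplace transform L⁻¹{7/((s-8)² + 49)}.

Using frequency shift, L⁻¹{7/((s-8)² + 49)} = e^(8t)·sin(7t)

Final answer: e^(8t)·sin(7t)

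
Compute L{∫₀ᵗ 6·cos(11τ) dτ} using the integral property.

L{∫₀ᵗ f(τ)dτ} = F(s)/s with F(s) = 6s/(s² + 121), so the result is (6s/(s² + 121))/s = 6/(s² + 121)

Final answer: 6/(s² + 121)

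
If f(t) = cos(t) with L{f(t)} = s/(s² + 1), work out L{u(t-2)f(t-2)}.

Time shift theorem: L{u(t-a)f(t-a)} = e^(-as)F(s). Here a=2, F(s) = s/(s² + 1), so L{u(t-2)f(t-2)} = e^(-2s)·s/(s² + 1)

Final answer: e^(-2s)·s/(s² + 1)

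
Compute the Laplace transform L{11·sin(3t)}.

L{sin(ωt)} = ω/(s² + ω²), so L{sin(3t)} = 3/(s² + 9). Then L{11·sin(3t)} = 11·3/(s² + 9) = 33/(s² + 9)

Final answer: 33/(s² + 9)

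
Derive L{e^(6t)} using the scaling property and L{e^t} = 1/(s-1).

Using L{f(at)} = (1/a)F(s/a) with a=6 and f(t) = e^t: L{e^(6t)} = (1/6) · 1/((s/6)-1) = (1/6) · 6/(s-6) = 1/(s-6)

Final answer: 1/(s-6)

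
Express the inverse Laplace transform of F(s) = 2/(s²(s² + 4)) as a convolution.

2/(s²(s² + 4)) = (1/s²)·(2/(s² + 4)) = L{t}·L{sin(2t)}. So f(t) = t*(sin(2t)) = ∫₀ᵗ τ·sin(2(t-τ)) dτ

Final answer: ∫₀ᵗ τ·sin(2(t-τ)) dτ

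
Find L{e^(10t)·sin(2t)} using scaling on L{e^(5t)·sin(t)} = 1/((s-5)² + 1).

Scaling with a=2: L{e^(10t)·sin(2t)} = (1/2) · 1/((s/2-5)² + 1). Simplifying: 2/((s-10)² + 4)

Final answer: 2/((s-10)² + 4)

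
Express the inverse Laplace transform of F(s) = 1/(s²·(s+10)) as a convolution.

1/(s²·(s+10)) = (1/s^2)·(1/(s+10)) = L{t}·L{e^(-10t)}. So f(t) = t*e^(-10t) = ∫₀ᵗ τ·e^(-10(t-τ)) dτ

Final answer: ∫₀ᵗ τ·e^(-10(t-τ)) dτ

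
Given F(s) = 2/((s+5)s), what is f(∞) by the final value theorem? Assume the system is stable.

f(∞) = lim_{s→0} sF(s) = lim_{s→0} 2/(s+5) = 2/5

Final answer: 2/5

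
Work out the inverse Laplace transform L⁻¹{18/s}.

L⁻¹{c/s} = c, so L⁻¹{18/s} = 18

Final answer: 18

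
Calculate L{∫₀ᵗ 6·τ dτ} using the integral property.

L{∫₀ᵗ f(τ)dτ} = F(s)/s with f(t) = 6t. F(s) = 6/s^2, so L{∫₀ᵗ 6·τ dτ} = (6/s^2)/s = 6/s^3. (Check: ∫₀ᵗ 6·τ dτ = 6t^2/2.)

Final answer: 6/s^3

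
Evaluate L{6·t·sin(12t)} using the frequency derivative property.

L{sin(12t)} = 12/(s² + 144). By L{t·f(t)} = -F'(s): -d/ds[12/(s² + 144)] = -(12)·(-2s)/(s² + 144)² = 24s/(s² + 144)². Then L{6·t·sin(12t)} = 6·24s/(s² + 144)² = 144s/(s² + 144)²

Final answer: 144s/(s² + 144)²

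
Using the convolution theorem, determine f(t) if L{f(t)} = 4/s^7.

4/s^7 = (4/s)·(1/s^6) = L{4}·L{t^5/120}. By convolution, f(t) = 4*t^5/120 = ∫₀ᵗ 4·τ^5/120 dτ = 4·t^6/720

Final answer: 4·t^6/720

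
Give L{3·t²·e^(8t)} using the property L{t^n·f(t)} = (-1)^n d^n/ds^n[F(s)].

L{e^(8t)} = 1/(s-8). d/ds[1/(s-8)] = -1/(s-8)². d²/ds²[1/(s-8)] = 2/(s-8)³. So L{t²·e^(8t)} = (-1)² · 2/(s-8)³ = 2/(s-8)³. Then L{3·t²·e^(8t)} = 3·2/(s-8)³ = 6/(s-8)³

Final answer: 6/(s-8)³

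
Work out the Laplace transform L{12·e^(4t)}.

L{e^(at)} = 1/(s-a), so L{e^(4t)} = 1/(s-4). Then L{12·e^(4t)} = 12/(s-4)

Final answer: 12/(s-4)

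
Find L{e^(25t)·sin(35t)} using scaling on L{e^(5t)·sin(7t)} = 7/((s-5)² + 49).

Scaling with a=5: L{e^(25t)·sin(35t)} = (1/5) · 7/((s/5-5)² + 49). Simplifying: 35/((s-25)² + 1225)

Final answer: 35/((s-25)² + 1225)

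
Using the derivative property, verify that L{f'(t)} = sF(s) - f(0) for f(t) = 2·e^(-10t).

f'(t) = -20e^(-10t). Direct: L{f'(t)} = -20/(s+10). Property: s·2/(s+10) - 2 = (2s - 2(s+10))/(s+10) = -20/(s+10). ✓

Final answer: -20/(s+10)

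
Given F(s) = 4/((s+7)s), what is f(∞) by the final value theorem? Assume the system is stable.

f(∞) = lim_{s→0} sF(s) = lim_{s→0} 4/(s+7) = 4/7

Final answer: 4/7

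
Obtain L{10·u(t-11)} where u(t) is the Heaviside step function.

L{u(t-a)} = e^(-as)/s. Here a=11, so L{u(t-11)} = e^(-11s)/s, and L{10·u(t-11)} = 10·e^(-11s)/s

Final answer: 10·e^(-11s)/s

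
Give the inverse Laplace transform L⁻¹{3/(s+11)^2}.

L⁻¹{n!/(s-a)^(n+1)} = t^n·e^(at) with n=1, a=-11. So L⁻¹{1/(s+11)^2} = t·e^(-11t), and L⁻¹{3/(s+11)^2} = (3/1)·t·e^(-11t) = 3·t·e^(-11t)

Final answer: 3·t·e^(-11t)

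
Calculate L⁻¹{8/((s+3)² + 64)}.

Form: b/((s-a)² + b²) → e^(at)sin(bt). With a=-3, b=8

Final answer: e^(-3t)·sin(8t)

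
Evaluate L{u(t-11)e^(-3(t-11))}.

u(t-a)f(t-a) with f(t)=e^(-3t). L{e^(-3t)} = 1/(s+3). By time shift: e^(-11s)/(s+3)

Final answer: e^(-11s)/(s+3)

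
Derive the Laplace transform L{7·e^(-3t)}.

L{e^(at)} = 1/(s-a), so L{e^(-3t)} = 1/(s+3). Then L{7·e^(-3t)} = 7/(s+3)

Final answer: 7/(s+3)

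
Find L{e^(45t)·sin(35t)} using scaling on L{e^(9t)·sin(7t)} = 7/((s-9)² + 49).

Scaling with a=5: L{e^(45t)·sin(35t)} = (1/5) · 7/((s/5-9)² + 49). Simplifying: 35/((s-45)² + 1225)

Final answer: 35/((s-45)² + 1225)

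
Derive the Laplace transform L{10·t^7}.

L{t^n} = n!/s^(n+1), so L{t^7} = 5040/s^8. Then L{10·t^7} = 10·5040/s^8 = 50400/s^8

Final answer: 50400/s^8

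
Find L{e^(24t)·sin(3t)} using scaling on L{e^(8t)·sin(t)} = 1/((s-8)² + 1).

Scaling with a=3: L{e^(24t)·sin(3t)} = (1/3) · 1/((s/3-8)² + 1). Simplifying: 3/((s-24)² + 9)

Final answer: 3/((s-24)² + 9)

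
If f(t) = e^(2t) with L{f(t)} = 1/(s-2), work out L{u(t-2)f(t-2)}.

Time shift theorem: L{u(t-a)f(t-a)} = e^(-as)F(s). Here a=2, F(s) = 1/(s-2), so L{u(t-2)f(t-2)} = e^(-2s)·1/(s-2)

Final answer: e^(-2s)·1/(s-2)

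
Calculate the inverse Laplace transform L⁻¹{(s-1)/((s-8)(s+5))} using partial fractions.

Using partial fractions, f(t) = (7e^(8t) + 6e^(-5t))/13

Final answer: (7e^(8t) + 6e^(-5t))/13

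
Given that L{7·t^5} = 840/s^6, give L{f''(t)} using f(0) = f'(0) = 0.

L{f''(t)} = s²F(s) - sf(0) - f'(0) = s²·840/s^6 - 0 - 0 = 840/s^4

Final answer: 840/s^4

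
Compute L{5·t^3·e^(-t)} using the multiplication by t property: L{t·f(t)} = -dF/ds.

Using L{t^n·e^(at)} = n!/(s-a)^(n+1), L{t^3·e^(-t)} = 6/(s+1)^4, so L{5·t^3·e^(-t)} = 5·6/(s+1)^4 = 30/(s+1)^4

Final answer: 30/(s+1)^4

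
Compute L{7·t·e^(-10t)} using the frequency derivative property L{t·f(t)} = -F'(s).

L{e^(-10t)} = 1/(s+10). By frequency derivative: L{t·e^(-10t)} = -d/ds[1/(s+10)] = -(-1)/(s+10)² = 1/(s+10)². Then L{7·t·e^(-10t)} = 7·1/(s+10)² = 7/(s+10)²

Final answer: 7/(s+10)²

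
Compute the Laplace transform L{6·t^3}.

L{t^n} = n!/s^(n+1), so L{t^3} = 6/s^4. Then L{6·t^3} = 6·6/s^4 = 36/s^4

Final answer: 36/s^4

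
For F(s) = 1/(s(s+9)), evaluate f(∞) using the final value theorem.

f(∞) = lim_{s→0} s·1/(s(s+9)) = lim_{s→0} 1/(s+9) = 1/9 = 1/9

Final answer: 1/9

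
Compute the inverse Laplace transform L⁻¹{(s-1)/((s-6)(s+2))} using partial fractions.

Using partial fractions, f(t) = (5e^(6t) + 3e^(-2t))/8

Final answer: (5e^(6t) + 3e^(-2t))/8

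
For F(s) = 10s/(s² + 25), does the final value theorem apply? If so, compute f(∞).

The final value theorem requires all poles of sF(s) in the left half-plane. sF(s) = 10s²/(s² + 25) has poles at s = ±5i (imaginary axis). Theorem does NOT apply (oscillatory system).

Final answer: Not applicable (oscillatory)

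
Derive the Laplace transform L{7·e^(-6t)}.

L{e^(at)} = 1/(s-a), so L{e^(-6t)} = 1/(s+6). Then L{7·e^(-6t)} = 7/(s+6)

Final answer: 7/(s+6)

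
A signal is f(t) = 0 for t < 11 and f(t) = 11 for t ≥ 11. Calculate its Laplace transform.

f(t) = 11·u(t-11). L{u(t-11)} = e^(-11s)/s, so L{f(t)} = 11·e^(-11s)/s

Final answer: 11·e^(-11s)/s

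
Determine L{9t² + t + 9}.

L{9t² + t + 9} = 9·2/s³ + 1/s² + 9/s = 18/s³ + 1/s² + 9/s

Final answer: 18/s³ + 1/s² + 9/s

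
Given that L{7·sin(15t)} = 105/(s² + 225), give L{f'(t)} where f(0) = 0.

L{f'(t)} = s·F(s) - f(0) = s·105/(s² + 225) - 0 = 105s/(s² + 225)

Final answer: 105s/(s² + 225)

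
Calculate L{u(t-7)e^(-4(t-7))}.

u(t-a)f(t-a) with f(t)=e^(-4t). L{e^(-4t)} = 1/(s+4). By time shift: e^(-7s)/(s+4)

Final answer: e^(-7s)/(s+4)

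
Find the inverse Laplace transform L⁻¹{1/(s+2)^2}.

L⁻¹{n!/(s-a)^(n+1)} = t^n·e^(at) with n=1, a=-2. So L⁻¹{1/(s+2)^2} = t·e^(-2t)

Final answer: t·e^(-2t)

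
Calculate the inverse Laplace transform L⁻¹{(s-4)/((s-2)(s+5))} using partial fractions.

Using partial fractions, f(t) = (-2e^(2t) + 9e^(-5t))/7

Final answer: (-2e^(2t) + 9e^(-5t))/7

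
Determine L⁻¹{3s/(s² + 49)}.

This is the form c·s/(s² + a²) with a = 7, c = 3. L⁻¹ = 3·cos(7t)

Final answer: 3·cos(7t)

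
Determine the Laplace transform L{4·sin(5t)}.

L{sin(ωt)} = ω/(s² + ω²), so L{sin(5t)} = 5/(s² + 25). Then L{4·sin(5t)} = 4·5/(s² + 25) = 20/(s² + 25)

Final answer: 20/(s² + 25)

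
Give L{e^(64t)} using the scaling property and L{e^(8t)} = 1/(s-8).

Using L{f(at)} = (1/a)F(s/a) with a=8 and f(t) = e^(8t): L{e^(64t)} = (1/8) · 1/((s/8)-8) = (1/8) · 8/(s-64) = 1/(s-64)

Final answer: 1/(s-64)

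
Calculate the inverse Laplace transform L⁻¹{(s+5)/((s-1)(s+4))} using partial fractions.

Using partial fractions, f(t) = (6e^t - e^(-4t))/5

Final answer: (6e^t - e^(-4t))/5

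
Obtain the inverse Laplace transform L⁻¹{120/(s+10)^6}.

L⁻¹{n!/(s-a)^(n+1)} = t^n·e^(at), so L⁻¹{120/(s+10)^6} = t^5·e^(-10t)

Final answer: t^5·e^(-10t)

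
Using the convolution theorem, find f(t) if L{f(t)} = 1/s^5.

1/s^5 = (1/s)·(1/s^4) = L{1}·L{t^3/6}. By convolution, f(t) = 1*t^3/6 = ∫₀ᵗ 1·τ^3/6 dτ = t^4/24

Final answer: t^4/24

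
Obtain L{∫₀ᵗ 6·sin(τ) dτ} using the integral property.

L{∫₀ᵗ f(τ)dτ} = F(s)/s with F(s) = 6/(s² + 1), so the result is (6/(s² + 1))/s = 6/(s(s² + 1))

Final answer: 6/(s(s² + 1))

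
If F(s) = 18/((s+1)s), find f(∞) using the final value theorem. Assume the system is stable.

f(∞) = lim_{s→0} sF(s) = lim_{s→0} 18/(s+1) = 18

Final answer: 18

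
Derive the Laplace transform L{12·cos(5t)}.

L{cos(ωt)} = s/(s² + ω²), so L{cos(5t)} = s/(s² + 25). Then L{12·cos(5t)} = 12·s/(s² + 25) = 12s/(s² + 25)

Final answer: 12s/(s² + 25)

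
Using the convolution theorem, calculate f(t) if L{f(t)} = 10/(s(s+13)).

10/(s(s+13)) = (10/s)·(1/(s+13)) = L{10}·L{e^(-13t)}. By convolution, f(t) = 10*e^(-13t) = ∫₀ᵗ 10·e^(-13τ) dτ = 10·(1 - e^(-13t))/13

Final answer: 10·(1 - e^(-13t))/13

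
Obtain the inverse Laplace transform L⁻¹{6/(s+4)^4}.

L⁻¹{n!/(s-a)^(n+1)} = t^n·e^(at), so L⁻¹{6/(s+4)^4} = t^3·e^(-4t)

Final answer: t^3·e^(-4t)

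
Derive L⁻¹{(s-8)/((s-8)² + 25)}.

Using frequency shift: L⁻¹{(s-a)/((s-a)² + b²)} = e^(at)cos(bt). Here a=8, b=5

Final answer: e^(8t)·cos(5t)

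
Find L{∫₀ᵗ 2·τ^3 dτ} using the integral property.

L{∫₀ᵗ f(τ)dτ} = F(s)/s with f(t) = 2t^3. F(s) = 12/s^4, so L{∫₀ᵗ 2·τ^3 dτ} = (12/s^4)/s = 12/s^5. (Check: ∫₀ᵗ 2·τ^3 dτ = 2t^4/4.)

Final answer: 12/s^5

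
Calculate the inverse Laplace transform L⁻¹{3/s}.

L⁻¹{c/s} = c, so L⁻¹{3/s} = 3

Final answer: 3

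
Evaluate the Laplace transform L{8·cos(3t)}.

L{cos(ωt)} = s/(s² + ω²), so L{cos(3t)} = s/(s² + 9). Then L{8·cos(3t)} = 8·s/(s² + 9) = 8s/(s² + 9)

Final answer: 8s/(s² + 9)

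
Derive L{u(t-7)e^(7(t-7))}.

u(t-a)f(t-a) with f(t)=e^(7t). L{e^(7t)} = 1/(s-7). By time shift: e^(-7s)/(s-7)

Final answer: e^(-7s)/(s-7)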